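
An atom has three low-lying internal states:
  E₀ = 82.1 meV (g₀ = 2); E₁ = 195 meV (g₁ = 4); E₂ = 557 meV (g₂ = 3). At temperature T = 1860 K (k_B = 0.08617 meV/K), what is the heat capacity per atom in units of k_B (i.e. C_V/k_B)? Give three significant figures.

0.366

k_BT = 0.08617 × 1860 K = 160.28 meV.
Eᵢ/kT = 0.51223, 1.2166, 3.4752.
Z = Σ gᵢe^(−Eᵢ/kT) = 2·e^(−0.51223) + 4·e^(−1.2166) + 3·e^(−3.4752) = 1.1983 + 1.1849 + 0.092867 = 2.4761.
⟨E⟩ = 153.94 meV, ⟨E²⟩ = 33094 meV².
C_V/k_B = (⟨E²⟩ − ⟨E⟩²)/(kT)² = (33094 − 23698)/25690 = 0.366.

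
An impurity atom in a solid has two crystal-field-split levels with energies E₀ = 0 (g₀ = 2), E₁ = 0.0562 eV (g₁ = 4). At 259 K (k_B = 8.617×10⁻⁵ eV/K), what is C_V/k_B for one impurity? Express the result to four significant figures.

k_BT = 8.617×10⁻⁵ × 259 K = 0.0223180 eV.
Eᵢ/kT = 0, 2.51815.
Z = Σ gᵢe^(−Eᵢ/kT) = 2·e^(−0) + 4·e^(−2.51815) = 2.00000 + 0.322434 = 2.32243.
⟨E⟩ = 0.00780251 eV, ⟨E²⟩ = 0.000438501 eV².
C_V/k_B = (⟨E²⟩ − ⟨E⟩²)/(kT)² = (0.000438501 − 0.0000608792)/0.000498093 = 0.7581.

0.7581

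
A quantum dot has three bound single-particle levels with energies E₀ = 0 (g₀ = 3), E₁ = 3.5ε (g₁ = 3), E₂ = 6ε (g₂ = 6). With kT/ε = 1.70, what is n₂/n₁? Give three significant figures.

0.460

n₂/n₁ = (g₂/g₁) exp[−(E₂−E₁)/kT] = (6/3) × exp(−(2.5ε)/(1.70ε)) = (6/3) × exp(-1.4706) = 0.460.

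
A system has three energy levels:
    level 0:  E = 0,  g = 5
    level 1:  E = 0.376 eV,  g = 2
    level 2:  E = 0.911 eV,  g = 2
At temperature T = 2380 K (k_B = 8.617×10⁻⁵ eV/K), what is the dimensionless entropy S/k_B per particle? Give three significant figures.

1.81

k_BT = 8.617×10⁻⁵ × 2380 K = 0.20508 eV.
Eᵢ/kT = 0, 1.8334, 4.4422.
Z = Σ gᵢe^(−Eᵢ/kT) = 5·e^(−0) + 2·e^(−1.8334) + 2·e^(−4.4422) = 5.0000 + 0.31974 + 0.023540 = 5.3433.
⟨E⟩ = Σ EᵢPᵢ = 0.026513 eV.
S/k_B = ln Z + ⟨E⟩/kT = ln(5.3433) + 0.026513/0.20508 = 1.6758 + 0.12928 = 1.81.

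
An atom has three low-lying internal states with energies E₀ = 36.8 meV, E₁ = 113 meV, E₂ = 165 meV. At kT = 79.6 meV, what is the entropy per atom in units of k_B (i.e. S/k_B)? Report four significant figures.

0.8950

Eᵢ/kT = 0.462312, 1.41960, 2.07286.
Z = Σ e^(−Eᵢ/kT) = e^(−0.462312) + e^(−1.41960) + e^(−2.07286) = 0.629826 + 0.241811 + 0.125825 = 0.997462.
⟨E⟩ = Σ EᵢPᵢ = 71.4447 meV.
S/k_B = ln Z + ⟨E⟩/kT = ln(0.997462) + 71.4447/79.6 = -0.00254123 + 0.897546 = 0.8950.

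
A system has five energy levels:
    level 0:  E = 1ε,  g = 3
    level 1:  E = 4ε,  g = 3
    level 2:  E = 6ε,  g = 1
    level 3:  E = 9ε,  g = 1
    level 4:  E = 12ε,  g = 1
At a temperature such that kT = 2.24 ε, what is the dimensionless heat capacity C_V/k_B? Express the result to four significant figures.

Eᵢ/kT = 0.446429, 1.78571, 2.67857, 4.01786, 5.35714.
Z = Σ gᵢe^(−Eᵢ/kT) = 3·e^(−0.446429) + 3·e^(−1.78571) + 1·e^(−2.67857) + 1·e^(−4.01786) + 1·e^(−5.35714) = 1.91973 + 0.503034 + 0.0686613 + 0.0179914 + 0.00471437 = 2.51413.
⟨E⟩ = 1.81467 ε, ⟨E²⟩ = 5.79773 ε².
C_V/k_B = (⟨E²⟩ − ⟨E⟩²)/(kT)² = (5.79773 − 3.29303)/5.01760 = 0.4992.

0.4992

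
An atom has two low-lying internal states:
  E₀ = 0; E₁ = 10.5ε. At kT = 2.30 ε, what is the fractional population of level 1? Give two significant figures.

Eᵢ/kT = 0, 4.565.
Z = Σ e^(−Eᵢ/kT) = e^(−0) + e^(−4.565) = 1.000 + 0.01041 = 1.010.
P₁ = e^(−E₁/kT) / Z = 0.01041/1.010 = 0.010.

0.010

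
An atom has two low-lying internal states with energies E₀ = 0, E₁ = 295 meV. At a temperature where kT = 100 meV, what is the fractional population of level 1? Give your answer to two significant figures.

Eᵢ/kT = 0, 2.950.
Z = Σ e^(−Eᵢ/kT) = e^(−0) + e^(−2.950) = 1.000 + 0.05234 = 1.052.
P₁ = e^(−E₁/kT) / Z = 0.05234/1.052 = 0.050.

0.050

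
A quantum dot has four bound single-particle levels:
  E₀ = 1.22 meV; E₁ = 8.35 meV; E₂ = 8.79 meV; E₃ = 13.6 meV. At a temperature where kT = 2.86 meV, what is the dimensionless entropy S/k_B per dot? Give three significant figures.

Eᵢ/kT = 0.42657, 2.9196, 3.0734, 4.7552.
Z = Σ e^(−Eᵢ/kT) = e^(−0.42657) + e^(−2.9196) + e^(−3.0734) + e^(−4.7552) = 0.65274 + 0.053955 + 0.046264 + 0.0086068 = 0.76157.
⟨E⟩ = Σ EᵢPᵢ = 2.3249 meV.
S/k_B = ln Z + ⟨E⟩/kT = ln(0.76157) + 2.3249/2.86 = -0.27237 + 0.81290 = 0.541.

0.541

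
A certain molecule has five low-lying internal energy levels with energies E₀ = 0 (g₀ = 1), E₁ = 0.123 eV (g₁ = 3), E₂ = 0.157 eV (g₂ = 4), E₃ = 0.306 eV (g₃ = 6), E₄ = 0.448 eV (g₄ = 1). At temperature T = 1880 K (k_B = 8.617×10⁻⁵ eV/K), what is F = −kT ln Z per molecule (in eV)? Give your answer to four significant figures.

k_BT = 8.617×10⁻⁵ × 1880 K = 0.162000 eV.
Eᵢ/kT = 0, 0.759259, 0.969136, 1.88889, 2.76543.
Z = Σ gᵢe^(−Eᵢ/kT) = 1·e^(−0) + 3·e^(−0.759259) + 4·e^(−0.969136) + 6·e^(−1.88889) + 1·e^(−2.76543) = 1.00000 + 1.40404 + 1.51764 + 0.907438 + 0.0629490 = 4.89207.
F = −kT ln Z = −0.162000 × ln(4.89207) = −0.162000 × 1.58762 = -0.2572 eV.

-0.2572 eV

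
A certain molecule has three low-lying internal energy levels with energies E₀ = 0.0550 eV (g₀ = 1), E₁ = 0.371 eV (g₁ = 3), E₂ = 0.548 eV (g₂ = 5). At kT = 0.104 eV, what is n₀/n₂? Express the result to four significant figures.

n₀/n₂ = (g₀/g₂) exp[−(E₀−E₂)/kT] = (1/5) × exp(−(-0.4930 eV)/(0.104 eV)) = (1/5) × exp(4.74038) = 22.90.

22.90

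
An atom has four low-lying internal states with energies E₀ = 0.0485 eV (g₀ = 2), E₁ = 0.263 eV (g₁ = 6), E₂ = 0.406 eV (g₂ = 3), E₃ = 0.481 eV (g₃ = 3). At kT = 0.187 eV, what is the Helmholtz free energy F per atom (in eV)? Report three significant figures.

Eᵢ/kT = 0.25936, 1.4064, 2.1711, 2.5722.
Z = Σ gᵢe^(−Eᵢ/kT) = 2·e^(−0.25936) + 6·e^(−1.4064) + 3·e^(−2.1711) + 3·e^(−2.5722) = 1.5431 + 1.4701 + 0.34216 + 0.22910 = 3.5845.
F = −kT ln Z = −0.187 × ln(3.5845) = −0.187 × 1.2766 = -0.239 eV.

-0.239 eV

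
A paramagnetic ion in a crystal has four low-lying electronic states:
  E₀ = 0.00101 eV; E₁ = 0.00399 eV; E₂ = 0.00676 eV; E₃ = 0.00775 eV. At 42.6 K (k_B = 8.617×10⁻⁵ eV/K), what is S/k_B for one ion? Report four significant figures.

1.136

k_BT = 8.617×10⁻⁵ × 42.6 K = 0.00367084 eV.
Eᵢ/kT = 0.275141, 1.08694, 1.84154, 2.11123.
Z = Σ e^(−Eᵢ/kT) = e^(−0.275141) + e^(−1.08694) + e^(−1.84154) + e^(−2.11123) = 0.759465 + 0.337247 + 0.158573 + 0.121089 = 1.37637.
⟨E⟩ = Σ EᵢPᵢ = 0.00299561 eV.
S/k_B = ln Z + ⟨E⟩/kT = ln(1.37637) + 0.00299561/0.00367084 = 0.319450 + 0.816056 = 1.136.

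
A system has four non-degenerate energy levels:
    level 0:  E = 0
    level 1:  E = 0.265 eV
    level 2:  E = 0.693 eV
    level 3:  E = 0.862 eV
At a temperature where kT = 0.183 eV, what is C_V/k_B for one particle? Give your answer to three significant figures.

Eᵢ/kT = 0, 1.4481, 3.7869, 4.7104.
Z = Σ e^(−Eᵢ/kT) = e^(−0) + e^(−1.4481) + e^(−3.7869) + e^(−4.7104) = 1.0000 + 0.23502 + 0.022666 + 0.0090012 = 1.2667.
⟨E⟩ = 0.067693 eV, ⟨E²⟩ = 0.026903 eV².
C_V/k_B = (⟨E²⟩ − ⟨E⟩²)/(kT)² = (0.026903 − 0.0045823)/0.033489 = 0.667.

0.667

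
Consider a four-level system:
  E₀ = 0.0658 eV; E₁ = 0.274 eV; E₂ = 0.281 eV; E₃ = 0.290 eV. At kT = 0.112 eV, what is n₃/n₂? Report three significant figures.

0.923

n₃/n₂ = exp[−(E₃−E₂)/kT] = exp(−(0.009 eV)/(0.112 eV)) = exp(-0.080357) = 0.923.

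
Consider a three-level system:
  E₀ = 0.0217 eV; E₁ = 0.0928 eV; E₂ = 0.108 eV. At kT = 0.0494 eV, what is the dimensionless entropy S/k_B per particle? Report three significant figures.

0.802

Eᵢ/kT = 0.43927, 1.8785, 2.1862.
Z = Σ e^(−Eᵢ/kT) = e^(−0.43927) + e^(−1.8785) + e^(−2.1862) = 0.64451 + 0.15282 + 0.11234 = 0.90967.
⟨E⟩ = Σ EᵢPᵢ = 0.044302 eV.
S/k_B = ln Z + ⟨E⟩/kT = ln(0.90967) + 0.044302/0.0494 = -0.094673 + 0.89680 = 0.802.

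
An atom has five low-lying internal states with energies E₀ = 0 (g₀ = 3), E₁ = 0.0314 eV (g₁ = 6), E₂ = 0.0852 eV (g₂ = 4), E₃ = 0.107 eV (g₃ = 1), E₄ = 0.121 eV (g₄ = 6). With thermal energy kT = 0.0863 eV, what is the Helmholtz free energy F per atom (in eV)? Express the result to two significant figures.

-0.20 eV

Eᵢ/kT = 0, 0.3638, 0.9873, 1.240, 1.402.
Z = Σ gᵢe^(−Eᵢ/kT) = 3·e^(−0) + 6·e^(−0.3638) + 4·e^(−0.9873) + 1·e^(−1.240) + 6·e^(−1.402) = 3.000 + 4.170 + 1.490 + 0.2894 + 1.477 = 10.43.
F = −kT ln Z = −0.0863 × ln(10.43) = −0.0863 × 2.345 = -0.20 eV.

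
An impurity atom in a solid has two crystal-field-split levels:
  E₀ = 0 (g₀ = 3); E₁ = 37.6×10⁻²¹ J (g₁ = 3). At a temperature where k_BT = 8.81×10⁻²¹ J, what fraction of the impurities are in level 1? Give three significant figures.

Eᵢ/kT = 0, 4.2679.
Z = Σ gᵢe^(−Eᵢ/kT) = 3·e^(−0) + 3·e^(−4.2679) = 3.0000 + 0.042034 = 3.0420.
P₁ = g₁ e^(−E₁/kT) / Z = 0.042034/3.0420 = 0.0138.

0.0138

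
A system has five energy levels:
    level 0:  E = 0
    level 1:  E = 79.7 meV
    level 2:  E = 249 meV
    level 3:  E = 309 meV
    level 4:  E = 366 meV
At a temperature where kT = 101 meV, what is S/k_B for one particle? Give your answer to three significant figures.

Eᵢ/kT = 0, 0.78911, 2.4653, 3.0594, 3.6238.
Z = Σ e^(−Eᵢ/kT) = e^(−0) + e^(−0.78911) + e^(−2.4653) + e^(−3.0594) + e^(−3.6238) = 1.0000 + 0.45425 + 0.084983 + 0.046916 + 0.026681 = 1.6128.
⟨E⟩ = Σ EᵢPᵢ = 50.612 meV.
S/k_B = ln Z + ⟨E⟩/kT = ln(1.6128) + 50.612/101 = 0.47797 + 0.50111 = 0.979.

0.979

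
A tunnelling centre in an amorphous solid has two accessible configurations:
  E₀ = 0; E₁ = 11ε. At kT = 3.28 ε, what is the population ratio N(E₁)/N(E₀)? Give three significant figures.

n₁/n₀ = exp[−(E₁−E₀)/kT] = exp(−(11ε)/(3.28ε)) = exp(-3.3537) = 0.0350.

0.0350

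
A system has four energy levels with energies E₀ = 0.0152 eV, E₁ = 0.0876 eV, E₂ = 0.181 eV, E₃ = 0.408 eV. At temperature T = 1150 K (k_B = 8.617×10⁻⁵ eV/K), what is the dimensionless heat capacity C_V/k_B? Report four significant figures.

0.4475

k_BT = 8.617×10⁻⁵ × 1150 K = 0.0990955 eV.
Eᵢ/kT = 0.153387, 0.883996, 1.82652, 4.11724.
Z = Σ e^(−Eᵢ/kT) = e^(−0.153387) + e^(−0.883996) + e^(−1.82652) + e^(−4.11724) = 0.857798 + 0.413129 + 0.160973 + 0.0162894 = 1.44819.
⟨E⟩ = 0.0587014 eV, ⟨E²⟩ = 0.00783991 eV².
C_V/k_B = (⟨E²⟩ − ⟨E⟩²)/(kT)² = (0.00783991 − 0.00344585)/0.00981992 = 0.4475.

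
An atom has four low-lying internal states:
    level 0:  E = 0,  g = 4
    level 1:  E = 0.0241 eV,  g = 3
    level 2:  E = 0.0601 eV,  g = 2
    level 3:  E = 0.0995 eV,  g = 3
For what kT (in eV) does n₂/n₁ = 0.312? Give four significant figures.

n₂/n₁ = (g₂/g₁) exp[−(E₂−E₁)/kT] = 0.312.
⇒ (E₂−E₁)/kT = ln((2/3)/0.312) = ln(2.13675) = 0.759286.
kT = 0.0360 eV / 0.759286 = 0.04741 eV.

0.04741 eV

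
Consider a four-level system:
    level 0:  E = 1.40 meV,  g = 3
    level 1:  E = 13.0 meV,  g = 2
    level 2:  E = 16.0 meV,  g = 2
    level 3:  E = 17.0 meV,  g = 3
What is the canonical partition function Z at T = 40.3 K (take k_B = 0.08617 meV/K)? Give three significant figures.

Z = 2.09

k_BT = 0.08617 × 40.3 K = 3.4727 meV.
Eᵢ/kT = 0.40314, 3.7435, 4.6074, 4.8953.
Z = Σ gᵢe^(−Eᵢ/kT) = 3·e^(−0.40314) + 2·e^(−3.7435) + 2·e^(−4.6074) + 3·e^(−4.8953) = 2.0047 + 0.047342 + 0.019955 + 0.022445 = 2.0944.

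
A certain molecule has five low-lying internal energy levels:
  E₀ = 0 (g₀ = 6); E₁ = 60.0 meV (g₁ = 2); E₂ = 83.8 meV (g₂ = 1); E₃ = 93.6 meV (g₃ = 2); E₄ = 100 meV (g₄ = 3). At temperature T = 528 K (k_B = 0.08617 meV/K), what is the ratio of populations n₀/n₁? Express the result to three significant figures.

11.2

k_BT = 0.08617 × 528 K = 45.498 meV.
n₀/n₁ = (g₀/g₁) exp[−(E₀−E₁)/kT] = (6/2) × exp(−(-60.0 meV)/(45.498 meV)) = (6/2) × exp(1.3187) = 11.2.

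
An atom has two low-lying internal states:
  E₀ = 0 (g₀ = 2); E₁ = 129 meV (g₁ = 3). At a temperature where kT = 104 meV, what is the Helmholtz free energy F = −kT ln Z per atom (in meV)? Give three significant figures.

Eᵢ/kT = 0, 1.2404.
Z = Σ gᵢe^(−Eᵢ/kT) = 2·e^(−0) + 3·e^(−1.2404) = 2.0000 + 0.86781 = 2.8678.
F = −kT ln Z = −104 × ln(2.8678) = −104 × 1.0535 = -110 meV.

-110 meV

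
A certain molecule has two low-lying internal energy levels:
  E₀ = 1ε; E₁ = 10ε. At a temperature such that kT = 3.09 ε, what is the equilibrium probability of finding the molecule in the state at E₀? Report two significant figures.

Eᵢ/kT = 0.3236, 3.236.
Z = Σ e^(−Eᵢ/kT) = e^(−0.3236) + e^(−3.236) = 0.7235 + 0.03932 = 0.7628.
P₀ = e^(−E₀/kT) / Z = 0.7235/0.7628 = 0.95.

0.95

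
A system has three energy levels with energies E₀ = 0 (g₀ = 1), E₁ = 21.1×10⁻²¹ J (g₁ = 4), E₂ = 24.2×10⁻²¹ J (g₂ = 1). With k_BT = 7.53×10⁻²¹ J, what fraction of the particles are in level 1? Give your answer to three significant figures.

Eᵢ/kT = 0, 2.8021, 3.2138.
Z = Σ gᵢe^(−Eᵢ/kT) = 1·e^(−0) + 4·e^(−2.8021) + 1·e^(−3.2138) = 1.0000 + 0.24273 + 0.040204 = 1.2829.
P₁ = g₁ e^(−E₁/kT) / Z = 0.24273/1.2829 = 0.189.

0.189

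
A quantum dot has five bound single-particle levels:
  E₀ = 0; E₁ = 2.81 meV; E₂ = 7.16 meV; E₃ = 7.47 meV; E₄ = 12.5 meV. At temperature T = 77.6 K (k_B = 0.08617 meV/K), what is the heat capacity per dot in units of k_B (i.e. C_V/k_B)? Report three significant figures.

k_BT = 0.08617 × 77.6 K = 6.6868 meV.
Eᵢ/kT = 0, 0.42023, 1.0708, 1.1171, 1.8694.
Z = Σ e^(−Eᵢ/kT) = e^(−0) + e^(−0.42023) + e^(−1.0708) + e^(−1.1171) + e^(−1.8694) = 1.0000 + 0.65690 + 0.34273 + 0.32723 + 0.15422 = 2.4811.
⟨E⟩ = 3.4952 meV, ⟨E²⟩ = 26.244 meV².
C_V/k_B = (⟨E²⟩ − ⟨E⟩²)/(kT)² = (26.244 − 12.216)/44.713 = 0.314.

0.314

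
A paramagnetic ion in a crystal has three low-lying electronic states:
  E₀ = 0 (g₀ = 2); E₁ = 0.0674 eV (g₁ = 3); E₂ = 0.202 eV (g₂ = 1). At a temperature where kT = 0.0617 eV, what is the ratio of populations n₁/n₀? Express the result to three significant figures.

n₁/n₀ = (g₁/g₀) exp[−(E₁−E₀)/kT] = (3/2) × exp(−(0.0674 eV)/(0.0617 eV)) = (3/2) × exp(-1.0924) = 0.503.

0.503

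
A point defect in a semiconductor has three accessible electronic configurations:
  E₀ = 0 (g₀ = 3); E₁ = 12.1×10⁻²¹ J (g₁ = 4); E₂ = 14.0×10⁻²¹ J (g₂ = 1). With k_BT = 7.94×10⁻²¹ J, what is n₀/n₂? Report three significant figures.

n₀/n₂ = (g₀/g₂) exp[−(E₀−E₂)/kT] = (3/1) × exp(−(-14.0 ×10⁻²¹ J)/(7.94 ×10⁻²¹ J)) = (3/1) × exp(1.7632) = 17.5.

17.5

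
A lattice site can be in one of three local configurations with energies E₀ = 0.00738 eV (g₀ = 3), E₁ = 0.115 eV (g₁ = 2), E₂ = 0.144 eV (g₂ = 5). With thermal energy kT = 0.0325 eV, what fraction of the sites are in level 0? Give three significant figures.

Eᵢ/kT = 0.22708, 3.5385, 4.4308.
Z = Σ gᵢe^(−Eᵢ/kT) = 3·e^(−0.22708) + 2·e^(−3.5385) + 5·e^(−4.4308) = 2.3906 + 0.058114 + 0.059525 = 2.5082.
P₀ = g₀ e^(−E₀/kT) / Z = 2.3906/2.5082 = 0.953.

0.953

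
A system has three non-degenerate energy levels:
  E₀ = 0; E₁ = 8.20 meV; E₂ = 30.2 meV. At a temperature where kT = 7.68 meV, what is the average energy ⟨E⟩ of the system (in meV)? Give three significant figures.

Eᵢ/kT = 0, 1.0677, 3.9323.
Z = Σ e^(−Eᵢ/kT) = e^(−0) + e^(−1.0677) + e^(−3.9323) = 1.0000 + 0.34380 + 0.019599 = 1.3634.
⟨E⟩ = Σ Eᵢ e^(−Eᵢ/kT) / Z = (0·1.0000 + 8.20·0.34380 + 30.2·0.019599) / 1.3634 = 2.50 meV.

2.50 meV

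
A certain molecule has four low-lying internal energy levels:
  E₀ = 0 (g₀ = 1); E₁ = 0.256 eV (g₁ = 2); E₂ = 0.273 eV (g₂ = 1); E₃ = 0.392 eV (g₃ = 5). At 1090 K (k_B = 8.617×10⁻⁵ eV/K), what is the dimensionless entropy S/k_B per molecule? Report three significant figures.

k_BT = 8.617×10⁻⁵ × 1090 K = 0.093925 eV.
Eᵢ/kT = 0, 2.7256, 2.9066, 4.1735.
Z = Σ gᵢe^(−Eᵢ/kT) = 1·e^(−0) + 2·e^(−2.7256) + 1·e^(−2.9066) + 5·e^(−4.1735) = 1.0000 + 0.13101 + 0.054661 + 0.076991 = 1.2627.
⟨E⟩ = Σ EᵢPᵢ = 0.062280 eV.
S/k_B = ln Z + ⟨E⟩/kT = ln(1.2627) + 0.062280/0.093925 = 0.23325 + 0.66308 = 0.896.

0.896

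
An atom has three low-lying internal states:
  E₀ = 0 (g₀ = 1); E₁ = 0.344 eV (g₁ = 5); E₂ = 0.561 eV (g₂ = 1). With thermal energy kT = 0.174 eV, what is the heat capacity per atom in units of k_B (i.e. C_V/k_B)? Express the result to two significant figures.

Eᵢ/kT = 0, 1.977, 3.224.
Z = Σ gᵢe^(−Eᵢ/kT) = 1·e^(−0) + 5·e^(−1.977) + 1·e^(−3.224) = 1.000 + 0.6924 + 0.03980 = 1.732.
⟨E⟩ = 0.1504 eV, ⟨E²⟩ = 0.05454 eV².
C_V/k_B = (⟨E²⟩ − ⟨E⟩²)/(kT)² = (0.05454 − 0.02262)/0.03028 = 1.1.

1.1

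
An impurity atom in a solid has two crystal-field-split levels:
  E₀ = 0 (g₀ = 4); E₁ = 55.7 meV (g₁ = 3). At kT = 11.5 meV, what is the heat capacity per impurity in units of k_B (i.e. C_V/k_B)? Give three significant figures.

0.137

Eᵢ/kT = 0, 4.8435.
Z = Σ gᵢe^(−Eᵢ/kT) = 4·e^(−0) + 3·e^(−4.8435) = 4.0000 + 0.023638 = 4.0236.
⟨E⟩ = 0.32723 meV, ⟨E²⟩ = 18.227 meV².
C_V/k_B = (⟨E²⟩ − ⟨E⟩²)/(kT)² = (18.227 − 0.10708)/132.25 = 0.137.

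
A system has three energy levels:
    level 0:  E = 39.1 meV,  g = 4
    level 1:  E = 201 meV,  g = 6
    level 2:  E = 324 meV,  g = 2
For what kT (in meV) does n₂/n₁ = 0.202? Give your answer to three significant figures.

246 meV

n₂/n₁ = (g₂/g₁) exp[−(E₂−E₁)/kT] = 0.202.
⇒ (E₂−E₁)/kT = ln((2/6)/0.202) = ln(1.6502) = 0.50090.
kT = 123 meV / 0.50090 = 246 meV.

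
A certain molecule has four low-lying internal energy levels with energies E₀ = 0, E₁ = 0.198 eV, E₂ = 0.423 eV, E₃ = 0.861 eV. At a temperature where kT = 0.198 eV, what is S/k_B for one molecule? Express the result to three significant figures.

0.856

Eᵢ/kT = 0, 1.0000, 2.1364, 4.3485.
Z = Σ e^(−Eᵢ/kT) = e^(−0) + e^(−1.0000) + e^(−2.1364) + e^(−4.3485) = 1.0000 + 0.36788 + 0.11808 + 0.012926 = 1.4989.
⟨E⟩ = Σ EᵢPᵢ = 0.089344 eV.
S/k_B = ln Z + ⟨E⟩/kT = ln(1.4989) + 0.089344/0.198 = 0.40473 + 0.45123 = 0.856.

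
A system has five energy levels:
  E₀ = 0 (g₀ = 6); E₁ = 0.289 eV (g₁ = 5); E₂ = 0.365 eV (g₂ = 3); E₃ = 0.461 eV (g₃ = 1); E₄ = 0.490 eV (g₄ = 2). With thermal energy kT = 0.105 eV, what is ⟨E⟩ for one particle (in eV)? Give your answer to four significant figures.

Eᵢ/kT = 0, 2.75238, 3.47619, 4.39048, 4.66667.
Z = Σ gᵢe^(−Eᵢ/kT) = 6·e^(−0) + 5·e^(−2.75238) + 3·e^(−3.47619) + 1·e^(−4.39048) + 2·e^(−4.66667) = 6.00000 + 0.318879 + 0.0927750 + 0.0123948 + 0.0188071 = 6.44286.
⟨E⟩ = Σ Eᵢ gᵢe^(−Eᵢ/kT) / Z = (0·6.00000 + 0.289·0.318879 + 0.365·0.0927750 + 0.461·0.0123948 + 0.490·0.0188071) / 6.44286 = 0.02188 eV.

0.02188 eV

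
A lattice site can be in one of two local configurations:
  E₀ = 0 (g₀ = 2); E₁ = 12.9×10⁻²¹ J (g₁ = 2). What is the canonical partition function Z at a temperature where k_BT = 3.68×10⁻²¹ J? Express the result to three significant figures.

Z = 2.06

Eᵢ/kT = 0, 3.5054.
Z = Σ gᵢe^(−Eᵢ/kT) = 2·e^(−0) + 2·e^(−3.5054) = 2.0000 + 0.060070 = 2.0601.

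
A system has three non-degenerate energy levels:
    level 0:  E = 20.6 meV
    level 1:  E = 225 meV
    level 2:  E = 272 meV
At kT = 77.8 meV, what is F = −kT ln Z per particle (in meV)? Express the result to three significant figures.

Eᵢ/kT = 0.26478, 2.8920, 3.4961.
Z = Σ e^(−Eᵢ/kT) = e^(−0.26478) + e^(−2.8920) + e^(−3.4961) = 0.76737 + 0.055465 + 0.030315 = 0.85315.
F = −kT ln Z = −77.8 × ln(0.85315) = −77.8 × -0.15882 = 12.4 meV.

12.4 meV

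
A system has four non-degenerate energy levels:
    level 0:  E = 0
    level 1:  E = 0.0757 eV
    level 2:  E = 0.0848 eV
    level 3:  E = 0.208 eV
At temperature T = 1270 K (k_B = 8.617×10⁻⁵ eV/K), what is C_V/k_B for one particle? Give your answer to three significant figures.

0.282

k_BT = 8.617×10⁻⁵ × 1270 K = 0.10944 eV.
Eᵢ/kT = 0, 0.69170, 0.77485, 1.9006.
Z = Σ e^(−Eᵢ/kT) = e^(−0) + e^(−0.69170) + e^(−0.77485) + e^(−1.9006) = 1.0000 + 0.50072 + 0.46077 + 0.14948 = 2.1110.
⟨E⟩ = 0.051194 eV, ⟨E²⟩ = 0.0059924 eV².
C_V/k_B = (⟨E²⟩ − ⟨E⟩²)/(kT)² = (0.0059924 − 0.0026208)/0.011977 = 0.282.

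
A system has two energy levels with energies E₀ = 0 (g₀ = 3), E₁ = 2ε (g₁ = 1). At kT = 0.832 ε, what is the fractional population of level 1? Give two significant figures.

Eᵢ/kT = 0, 2.404.
Z = Σ gᵢe^(−Eᵢ/kT) = 3·e^(−0) + 1·e^(−2.404) = 3.000 + 0.09036 = 3.090.
P₁ = g₁ e^(−E₁/kT) / Z = 0.09036/3.090 = 0.029.

0.029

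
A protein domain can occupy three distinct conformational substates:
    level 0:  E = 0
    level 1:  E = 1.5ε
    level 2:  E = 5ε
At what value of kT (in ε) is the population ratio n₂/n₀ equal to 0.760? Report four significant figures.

n₂/n₀ = exp[−(E₂−E₀)/kT] = 0.760.
⇒ (E₂−E₀)/kT = ln(1/0.760) = ln(1.31579) = 0.274437.
kT = 5ε / 0.274437 = 18.22 ε.

18.22 ε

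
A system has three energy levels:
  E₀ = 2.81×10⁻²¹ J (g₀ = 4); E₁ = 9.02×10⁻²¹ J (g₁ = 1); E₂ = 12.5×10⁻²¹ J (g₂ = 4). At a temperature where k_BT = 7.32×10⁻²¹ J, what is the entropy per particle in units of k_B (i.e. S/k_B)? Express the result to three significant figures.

2.03

Eᵢ/kT = 0.38388, 1.2322, 1.7077.
Z = Σ gᵢe^(−Eᵢ/kT) = 4·e^(−0.38388) + 1·e^(−1.2322) + 4·e^(−1.7077) = 2.7249 + 0.29165 + 0.72513 = 3.7417.
⟨E⟩ = Σ EᵢPᵢ = 5.1719 ×10⁻²¹ J.
S/k_B = ln Z + ⟨E⟩/kT = ln(3.7417) + 5.1719/7.32 = 1.3195 + 0.70654 = 2.03.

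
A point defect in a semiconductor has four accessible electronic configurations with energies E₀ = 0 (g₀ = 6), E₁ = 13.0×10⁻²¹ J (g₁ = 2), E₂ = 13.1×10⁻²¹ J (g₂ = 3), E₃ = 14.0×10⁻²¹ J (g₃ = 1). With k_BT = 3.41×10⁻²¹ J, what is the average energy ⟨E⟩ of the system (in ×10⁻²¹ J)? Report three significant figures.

Eᵢ/kT = 0, 3.8123, 3.8416, 4.1056.
Z = Σ gᵢe^(−Eᵢ/kT) = 6·e^(−0) + 2·e^(−3.8123) + 3·e^(−3.8416) + 1·e^(−4.1056) = 6.0000 + 0.044195 + 0.064378 + 0.016480 = 6.1251.
⟨E⟩ = Σ Eᵢ gᵢe^(−Eᵢ/kT) / Z = (0·6.0000 + 13.0·0.044195 + 13.1·0.064378 + 14.0·0.016480) / 6.1251 = 0.269 ×10⁻²¹ J.

0.269 ×10⁻²¹ J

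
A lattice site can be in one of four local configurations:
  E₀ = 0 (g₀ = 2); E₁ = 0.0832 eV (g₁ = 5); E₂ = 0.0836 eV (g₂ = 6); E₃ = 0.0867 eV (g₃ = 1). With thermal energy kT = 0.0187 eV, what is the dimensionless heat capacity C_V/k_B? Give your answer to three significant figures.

1.20

Eᵢ/kT = 0, 4.4492, 4.4706, 4.6364.
Z = Σ gᵢe^(−Eᵢ/kT) = 2·e^(−0) + 5·e^(−4.4492) + 6·e^(−4.4706) + 1·e^(−4.6364) = 2.0000 + 0.058440 + 0.068643 + 0.0096925 = 2.1368.
⟨E⟩ = 0.0053543 eV, ⟨E²⟩ = 0.00044793 eV².
C_V/k_B = (⟨E²⟩ − ⟨E⟩²)/(kT)² = (0.00044793 − 0.000028669)/0.00034969 = 1.20.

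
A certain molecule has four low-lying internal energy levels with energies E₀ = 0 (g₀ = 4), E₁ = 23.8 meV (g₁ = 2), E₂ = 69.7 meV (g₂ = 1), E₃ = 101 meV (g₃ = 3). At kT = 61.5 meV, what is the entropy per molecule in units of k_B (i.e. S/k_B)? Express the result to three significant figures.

Eᵢ/kT = 0, 0.38699, 1.1333, 1.6423.
Z = Σ gᵢe^(−Eᵢ/kT) = 4·e^(−0) + 2·e^(−0.38699) + 1·e^(−1.1333) + 3·e^(−1.6423) = 4.0000 + 1.3582 + 0.32197 + 0.58060 = 6.2608.
⟨E⟩ = Σ EᵢPᵢ = 18.114 meV.
S/k_B = ln Z + ⟨E⟩/kT = ln(6.2608) + 18.114/61.5 = 1.8343 + 0.29454 = 2.13.

2.13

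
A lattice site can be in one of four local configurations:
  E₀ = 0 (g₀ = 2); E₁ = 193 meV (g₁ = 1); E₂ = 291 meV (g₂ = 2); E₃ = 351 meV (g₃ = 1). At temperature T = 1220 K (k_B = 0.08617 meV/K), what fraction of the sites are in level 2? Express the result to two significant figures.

k_BT = 0.08617 × 1220 K = 105.1 meV.
Eᵢ/kT = 0, 1.836, 2.769, 3.340.
Z = Σ gᵢe^(−Eᵢ/kT) = 2·e^(−0) + 1·e^(−1.836) + 2·e^(−2.769) + 1·e^(−3.340) = 2.000 + 0.1595 + 0.1254 + 0.03544 = 2.320.
P₂ = g₂ e^(−E₂/kT) / Z = 0.1254/2.320 = 0.054.

0.054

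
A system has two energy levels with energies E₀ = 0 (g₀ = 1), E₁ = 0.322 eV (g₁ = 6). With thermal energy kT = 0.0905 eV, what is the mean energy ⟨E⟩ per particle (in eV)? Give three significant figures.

Eᵢ/kT = 0, 3.5580.
Z = Σ gᵢe^(−Eᵢ/kT) = 1·e^(−0) + 6·e^(−3.5580) = 1.0000 + 0.17097 = 1.1710.
⟨E⟩ = Σ Eᵢ gᵢe^(−Eᵢ/kT) / Z = (0·1.0000 + 0.322·0.17097) / 1.1710 = 0.0470 eV.

0.0470 eV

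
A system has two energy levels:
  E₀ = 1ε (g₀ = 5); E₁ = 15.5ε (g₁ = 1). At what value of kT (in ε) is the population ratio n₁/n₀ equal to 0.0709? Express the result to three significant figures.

14.0 ε

n₁/n₀ = (g₁/g₀) exp[−(E₁−E₀)/kT] = 0.0709.
⇒ (E₁−E₀)/kT = ln((1/5)/0.0709) = ln(2.8209) = 1.0371.
kT = 14.5ε / 1.0371 = 14.0 ε.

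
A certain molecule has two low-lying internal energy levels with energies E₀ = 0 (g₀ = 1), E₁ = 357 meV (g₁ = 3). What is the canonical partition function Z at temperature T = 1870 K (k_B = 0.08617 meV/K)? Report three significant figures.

Z = 1.33

k_BT = 0.08617 × 1870 K = 161.14 meV.
Eᵢ/kT = 0, 2.2155.
Z = Σ gᵢe^(−Eᵢ/kT) = 1·e^(−0) + 3·e^(−2.2155) = 1.0000 + 0.32730 = 1.3273.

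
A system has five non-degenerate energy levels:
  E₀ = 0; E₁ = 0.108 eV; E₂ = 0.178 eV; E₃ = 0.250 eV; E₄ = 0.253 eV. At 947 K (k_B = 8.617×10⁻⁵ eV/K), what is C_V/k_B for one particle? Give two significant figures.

k_BT = 8.617×10⁻⁵ × 947 K = 0.08160 eV.
Eᵢ/kT = 0, 1.324, 2.181, 3.064, 3.100.
Z = Σ e^(−Eᵢ/kT) = e^(−0) + e^(−1.324) + e^(−2.181) + e^(−3.064) + e^(−3.100) = 1.000 + 0.2661 + 0.1129 + 0.04670 + 0.04505 = 1.471.
⟨E⟩ = 0.04888 eV, ⟨E²⟩ = 0.008486 eV².
C_V/k_B = (⟨E²⟩ − ⟨E⟩²)/(kT)² = (0.008486 − 0.002389)/0.006659 = 0.92.

0.92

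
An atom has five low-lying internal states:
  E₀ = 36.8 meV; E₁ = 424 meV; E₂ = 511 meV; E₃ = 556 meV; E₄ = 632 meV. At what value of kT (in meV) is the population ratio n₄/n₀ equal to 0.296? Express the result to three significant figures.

n₄/n₀ = exp[−(E₄−E₀)/kT] = 0.296.
⇒ (E₄−E₀)/kT = ln(1/0.296) = ln(3.3784) = 1.2174.
kT = 595.2 meV / 1.2174 = 489 meV.

489 meV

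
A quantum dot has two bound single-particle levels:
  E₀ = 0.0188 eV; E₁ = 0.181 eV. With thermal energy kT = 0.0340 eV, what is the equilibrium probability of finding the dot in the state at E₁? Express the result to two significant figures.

Eᵢ/kT = 0.5529, 5.324.
Z = Σ e^(−Eᵢ/kT) = e^(−0.5529) + e^(−5.324) = 0.5753 + 0.004873 = 0.5802.
P₁ = e^(−E₁/kT) / Z = 0.004873/0.5802 = 0.0084.

0.0084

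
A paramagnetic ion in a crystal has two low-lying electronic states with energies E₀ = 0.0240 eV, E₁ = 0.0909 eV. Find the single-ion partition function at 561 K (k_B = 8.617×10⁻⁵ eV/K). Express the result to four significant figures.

Z = 0.7612

k_BT = 8.617×10⁻⁵ × 561 K = 0.0483414 eV.
Eᵢ/kT = 0.496469, 1.88038.
Z = Σ e^(−Eᵢ/kT) = e^(−0.496469) + e^(−1.88038) = 0.608676 + 0.152532 = 0.761208.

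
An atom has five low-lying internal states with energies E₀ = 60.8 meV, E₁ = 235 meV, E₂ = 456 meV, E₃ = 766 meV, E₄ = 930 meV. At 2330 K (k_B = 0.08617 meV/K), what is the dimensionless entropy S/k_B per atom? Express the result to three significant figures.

k_BT = 0.08617 × 2330 K = 200.78 meV.
Eᵢ/kT = 0.30282, 1.1704, 2.2711, 3.8151, 4.6319.
Z = Σ e^(−Eᵢ/kT) = e^(−0.30282) + e^(−1.1704) + e^(−2.2711) + e^(−3.8151) + e^(−4.6319) = 0.73873 + 0.31024 + 0.10320 + 0.022036 + 0.0097362 = 1.1839.
⟨E⟩ = Σ EᵢPᵢ = 161.17 meV.
S/k_B = ln Z + ⟨E⟩/kT = ln(1.1839) + 161.17/200.78 = 0.16881 + 0.80272 = 0.972.

0.972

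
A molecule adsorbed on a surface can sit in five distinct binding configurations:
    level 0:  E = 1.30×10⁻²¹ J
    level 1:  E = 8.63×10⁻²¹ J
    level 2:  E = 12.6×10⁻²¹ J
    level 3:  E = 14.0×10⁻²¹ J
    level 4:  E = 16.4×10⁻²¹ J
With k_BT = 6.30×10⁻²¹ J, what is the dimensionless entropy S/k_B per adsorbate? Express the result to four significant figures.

Eᵢ/kT = 0.206349, 1.36984, 2.00000, 2.22222, 2.60317.
Z = Σ e^(−Eᵢ/kT) = e^(−0.206349) + e^(−1.36984) + e^(−2.00000) + e^(−2.22222) + e^(−2.60317) = 0.813549 + 0.254148 + 0.135335 + 0.108368 + 0.0740385 = 1.38544.
⟨E⟩ = Σ EᵢPᵢ = 5.54879 ×10⁻²¹ J.
S/k_B = ln Z + ⟨E⟩/kT = ln(1.38544) + 5.54879/6.30 = 0.326018 + 0.880760 = 1.207.

1.207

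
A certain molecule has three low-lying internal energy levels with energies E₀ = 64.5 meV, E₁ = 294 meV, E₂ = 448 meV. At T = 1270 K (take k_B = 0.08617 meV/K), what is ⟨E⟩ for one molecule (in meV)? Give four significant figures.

98.95 meV

k_BT = 0.08617 × 1270 K = 109.436 meV.
Eᵢ/kT = 0.589386, 2.68650, 4.09372.
Z = Σ e^(−Eᵢ/kT) = e^(−0.589386) + e^(−2.68650) + e^(−4.09372) = 0.554668 + 0.0681189 + 0.0166771 = 0.639464.
⟨E⟩ = Σ Eᵢ e^(−Eᵢ/kT) / Z = (64.5·0.554668 + 294·0.0681189 + 448·0.0166771) / 0.639464 = 98.95 meV.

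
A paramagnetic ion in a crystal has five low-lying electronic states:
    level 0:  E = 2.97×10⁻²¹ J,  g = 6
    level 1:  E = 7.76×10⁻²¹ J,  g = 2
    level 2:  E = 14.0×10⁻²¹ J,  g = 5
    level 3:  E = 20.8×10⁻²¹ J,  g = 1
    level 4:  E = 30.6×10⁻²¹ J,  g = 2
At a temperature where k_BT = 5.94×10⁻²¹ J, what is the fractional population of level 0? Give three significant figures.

Eᵢ/kT = 0.50000, 1.3064, 2.3569, 3.5017, 5.1515.
Z = Σ gᵢe^(−Eᵢ/kT) = 6·e^(−0.50000) + 2·e^(−1.3064) + 5·e^(−2.3569) + 1·e^(−3.5017) + 2·e^(−5.1515) = 3.6392 + 0.54159 + 0.47357 + 0.030146 + 0.011581 = 4.6961.
P₀ = g₀ e^(−E₀/kT) / Z = 3.6392/4.6961 = 0.775.

0.775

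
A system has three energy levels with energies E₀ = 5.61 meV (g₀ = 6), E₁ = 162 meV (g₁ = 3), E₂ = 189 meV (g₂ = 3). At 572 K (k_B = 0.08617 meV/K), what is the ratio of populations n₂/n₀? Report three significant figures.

0.0121

k_BT = 0.08617 × 572 K = 49.289 meV.
n₂/n₀ = (g₂/g₀) exp[−(E₂−E₀)/kT] = (3/6) × exp(−(183.39 meV)/(49.289 meV)) = (3/6) × exp(-3.7207) = 0.0121.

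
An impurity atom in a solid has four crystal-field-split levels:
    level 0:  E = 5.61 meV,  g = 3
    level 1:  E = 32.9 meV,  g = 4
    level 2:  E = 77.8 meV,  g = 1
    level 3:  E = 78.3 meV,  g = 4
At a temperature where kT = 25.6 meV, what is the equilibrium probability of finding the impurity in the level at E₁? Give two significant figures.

0.29

Eᵢ/kT = 0.2191, 1.285, 3.039, 3.059.
Z = Σ gᵢe^(−Eᵢ/kT) = 3·e^(−0.2191) + 4·e^(−1.285) + 1·e^(−3.039) + 4·e^(−3.059) = 2.410 + 1.107 + 0.04788 + 0.1877 = 3.753.
P₁ = g₁ e^(−E₁/kT) / Z = 1.107/3.753 = 0.29.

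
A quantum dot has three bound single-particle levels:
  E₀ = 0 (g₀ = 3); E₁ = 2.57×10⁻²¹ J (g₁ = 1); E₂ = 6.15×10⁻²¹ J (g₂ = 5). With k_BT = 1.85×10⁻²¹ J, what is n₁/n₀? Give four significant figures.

n₁/n₀ = (g₁/g₀) exp[−(E₁−E₀)/kT] = (1/3) × exp(−(2.57 ×10⁻²¹ J)/(1.85 ×10⁻²¹ J)) = (1/3) × exp(-1.38919) = 0.08309.

0.08309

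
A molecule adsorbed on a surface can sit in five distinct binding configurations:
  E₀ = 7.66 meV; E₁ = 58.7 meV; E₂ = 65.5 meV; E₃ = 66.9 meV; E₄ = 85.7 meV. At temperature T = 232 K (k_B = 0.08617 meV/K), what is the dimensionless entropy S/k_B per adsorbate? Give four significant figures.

k_BT = 0.08617 × 232 K = 19.9914 meV.
Eᵢ/kT = 0.383165, 2.93626, 3.27641, 3.34644, 4.28684.
Z = Σ e^(−Eᵢ/kT) = e^(−0.383165) + e^(−2.93626) + e^(−3.27641) + e^(−3.34644) + e^(−4.28684) = 0.681700 + 0.0530638 + 0.0377636 + 0.0352095 + 0.0137483 = 0.821485.
⟨E⟩ = Σ EᵢPᵢ = 17.4610 meV.
S/k_B = ln Z + ⟨E⟩/kT = ln(0.821485) + 17.4610/19.9914 = -0.196642 + 0.873426 = 0.6768.

0.6768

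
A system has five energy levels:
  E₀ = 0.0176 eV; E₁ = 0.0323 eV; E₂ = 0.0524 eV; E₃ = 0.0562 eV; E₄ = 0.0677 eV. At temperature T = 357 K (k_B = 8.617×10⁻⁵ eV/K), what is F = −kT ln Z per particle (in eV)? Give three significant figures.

-0.00964 eV

k_BT = 8.617×10⁻⁵ × 357 K = 0.030763 eV.
Eᵢ/kT = 0.57212, 1.0500, 1.7033, 1.8269, 2.2007.
Z = Σ e^(−Eᵢ/kT) = e^(−0.57212) + e^(−1.0500) + e^(−1.7033) + e^(−1.8269) + e^(−2.2007) = 0.56433 + 0.34994 + 0.18208 + 0.16091 + 0.11073 = 1.3680.
F = −kT ln Z = −0.030763 × ln(1.3680) = −0.030763 × 0.31335 = -0.00964 eV.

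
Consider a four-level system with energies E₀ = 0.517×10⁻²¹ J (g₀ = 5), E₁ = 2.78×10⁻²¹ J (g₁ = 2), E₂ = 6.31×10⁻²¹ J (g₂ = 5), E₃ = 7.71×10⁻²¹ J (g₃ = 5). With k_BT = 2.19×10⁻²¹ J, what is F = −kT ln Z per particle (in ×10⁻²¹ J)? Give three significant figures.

-3.50 ×10⁻²¹ J

Eᵢ/kT = 0.23607, 1.2694, 2.8813, 3.5205.
Z = Σ gᵢe^(−Eᵢ/kT) = 5·e^(−0.23607) + 2·e^(−1.2694) + 5·e^(−2.8813) + 5·e^(−3.5205) = 3.9486 + 0.56200 + 0.28031 + 0.14792 = 4.9388.
F = −kT ln Z = −2.19 × ln(4.9388) = −2.19 × 1.5971 = -3.50 ×10⁻²¹ J.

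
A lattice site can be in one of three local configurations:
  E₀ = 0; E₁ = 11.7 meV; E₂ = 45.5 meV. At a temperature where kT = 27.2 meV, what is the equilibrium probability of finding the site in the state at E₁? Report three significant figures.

Eᵢ/kT = 0, 0.43015, 1.6728.
Z = Σ e^(−Eᵢ/kT) = e^(−0) + e^(−0.43015) + e^(−1.6728) = 1.0000 + 0.65041 + 0.18772 = 1.8381.
P₁ = e^(−E₁/kT) / Z = 0.65041/1.8381 = 0.354.

0.354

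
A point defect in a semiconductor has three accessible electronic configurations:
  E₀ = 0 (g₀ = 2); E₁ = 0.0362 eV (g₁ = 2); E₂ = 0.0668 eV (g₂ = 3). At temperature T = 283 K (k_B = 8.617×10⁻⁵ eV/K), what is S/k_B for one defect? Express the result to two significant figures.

k_BT = 8.617×10⁻⁵ × 283 K = 0.02439 eV.
Eᵢ/kT = 0, 1.484, 2.739.
Z = Σ gᵢe^(−Eᵢ/kT) = 2·e^(−0) + 2·e^(−1.484) + 3·e^(−2.739) = 2.000 + 0.4535 + 0.1939 = 2.647.
⟨E⟩ = Σ EᵢPᵢ = 0.01110 eV.
S/k_B = ln Z + ⟨E⟩/kT = ln(2.647) + 0.01110/0.02439 = 0.9734 + 0.4551 = 1.4.

1.4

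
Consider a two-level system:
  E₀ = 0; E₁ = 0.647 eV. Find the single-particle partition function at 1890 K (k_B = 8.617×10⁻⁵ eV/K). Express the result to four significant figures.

Z = 1.019

k_BT = 8.617×10⁻⁵ × 1890 K = 0.162861 eV.
Eᵢ/kT = 0, 3.97271.
Z = Σ e^(−Eᵢ/kT) = e^(−0) + e^(−3.97271) = 1.00000 + 0.0188224 = 1.01882.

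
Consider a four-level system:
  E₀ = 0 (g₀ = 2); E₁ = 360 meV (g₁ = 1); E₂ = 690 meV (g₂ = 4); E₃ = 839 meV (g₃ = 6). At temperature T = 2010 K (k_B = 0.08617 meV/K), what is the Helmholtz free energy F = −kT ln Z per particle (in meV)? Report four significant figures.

-140.2 meV

k_BT = 0.08617 × 2010 K = 173.202 meV.
Eᵢ/kT = 0, 2.07850, 3.98379, 4.84405.
Z = Σ gᵢe^(−Eᵢ/kT) = 2·e^(−0) + 1·e^(−2.07850) + 4·e^(−3.98379) + 6·e^(−4.84405) = 2.00000 + 0.125118 + 0.0744598 + 0.0472506 = 2.24683.
F = −kT ln Z = −173.202 × ln(2.24683) = −173.202 × 0.809520 = -140.2 meV.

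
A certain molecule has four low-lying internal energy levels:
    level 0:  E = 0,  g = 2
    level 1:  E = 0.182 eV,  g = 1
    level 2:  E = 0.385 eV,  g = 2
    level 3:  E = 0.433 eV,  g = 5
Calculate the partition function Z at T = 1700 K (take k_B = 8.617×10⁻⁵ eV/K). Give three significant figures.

Z = 2.69

k_BT = 8.617×10⁻⁵ × 1700 K = 0.14649 eV.
Eᵢ/kT = 0, 1.2424, 2.6282, 2.9558.
Z = Σ gᵢe^(−Eᵢ/kT) = 2·e^(−0) + 1·e^(−1.2424) + 2·e^(−2.6282) + 5·e^(−2.9558) = 2.0000 + 0.28869 + 0.14442 + 0.26019 = 2.6933.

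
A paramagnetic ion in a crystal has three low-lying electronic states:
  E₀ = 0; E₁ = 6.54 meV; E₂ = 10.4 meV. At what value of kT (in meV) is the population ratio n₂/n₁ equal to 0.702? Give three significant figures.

n₂/n₁ = exp[−(E₂−E₁)/kT] = 0.702.
⇒ (E₂−E₁)/kT = ln(1/0.702) = ln(1.4245) = 0.35382.
kT = 3.86 meV / 0.35382 = 10.9 meV.

10.9 meV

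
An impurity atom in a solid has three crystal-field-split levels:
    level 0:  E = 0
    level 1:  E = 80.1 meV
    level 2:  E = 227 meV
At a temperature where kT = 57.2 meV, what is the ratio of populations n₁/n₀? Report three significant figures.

0.247

n₁/n₀ = exp[−(E₁−E₀)/kT] = exp(−(80.1 meV)/(57.2 meV)) = exp(-1.4003) = 0.247.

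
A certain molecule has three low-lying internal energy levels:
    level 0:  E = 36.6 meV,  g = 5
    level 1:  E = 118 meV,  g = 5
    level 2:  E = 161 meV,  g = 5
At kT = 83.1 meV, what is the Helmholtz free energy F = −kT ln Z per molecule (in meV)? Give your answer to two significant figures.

-140 meV

Eᵢ/kT = 0.4404, 1.420, 1.937.
Z = Σ gᵢe^(−Eᵢ/kT) = 5·e^(−0.4404) + 5·e^(−1.420) + 5·e^(−1.937) = 3.219 + 1.209 + 0.7207 = 5.149.
F = −kT ln Z = −83.1 × ln(5.149) = −83.1 × 1.639 = -140 meV.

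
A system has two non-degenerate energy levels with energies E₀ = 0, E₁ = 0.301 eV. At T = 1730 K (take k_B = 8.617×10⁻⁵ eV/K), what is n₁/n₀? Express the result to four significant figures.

0.1328

k_BT = 8.617×10⁻⁵ × 1730 K = 0.149074 eV.
n₁/n₀ = exp[−(E₁−E₀)/kT] = exp(−(0.301 eV)/(0.149074 eV)) = exp(-2.01913) = 0.1328.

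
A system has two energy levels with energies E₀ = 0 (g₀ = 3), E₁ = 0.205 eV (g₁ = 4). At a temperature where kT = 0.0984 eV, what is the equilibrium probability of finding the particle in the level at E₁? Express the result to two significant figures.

Eᵢ/kT = 0, 2.083.
Z = Σ gᵢe^(−Eᵢ/kT) = 3·e^(−0) + 4·e^(−2.083) = 3.000 + 0.4982 = 3.498.
P₁ = g₁ e^(−E₁/kT) / Z = 0.4982/3.498 = 0.14.

0.14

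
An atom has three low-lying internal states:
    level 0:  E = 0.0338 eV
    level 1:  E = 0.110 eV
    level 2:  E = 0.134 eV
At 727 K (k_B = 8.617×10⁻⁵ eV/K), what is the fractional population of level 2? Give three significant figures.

0.135

k_BT = 8.617×10⁻⁵ × 727 K = 0.062646 eV.
Eᵢ/kT = 0.53954, 1.7559, 2.1390.
Z = Σ e^(−Eᵢ/kT) = e^(−0.53954) + e^(−1.7559) + e^(−2.1390) = 0.58302 + 0.17275 + 0.11777 = 0.87354.
P₂ = e^(−E₂/kT) / Z = 0.11777/0.87354 = 0.135.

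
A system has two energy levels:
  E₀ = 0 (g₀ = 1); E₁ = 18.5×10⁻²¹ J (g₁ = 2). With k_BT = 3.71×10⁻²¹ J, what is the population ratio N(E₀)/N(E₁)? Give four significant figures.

n₀/n₁ = (g₀/g₁) exp[−(E₀−E₁)/kT] = (1/2) × exp(−(-18.5 ×10⁻²¹ J)/(3.71 ×10⁻²¹ J)) = (1/2) × exp(4.98652) = 73.21.

73.21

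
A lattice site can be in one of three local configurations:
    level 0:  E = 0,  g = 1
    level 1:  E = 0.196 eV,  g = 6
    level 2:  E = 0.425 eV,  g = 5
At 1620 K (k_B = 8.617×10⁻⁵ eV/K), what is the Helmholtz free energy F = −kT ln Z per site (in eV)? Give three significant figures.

k_BT = 8.617×10⁻⁵ × 1620 K = 0.13960 eV.
Eᵢ/kT = 0, 1.4040, 3.0444.
Z = Σ gᵢe^(−Eᵢ/kT) = 1·e^(−0) + 6·e^(−1.4040) + 5·e^(−3.0444) = 1.0000 + 1.4737 + 0.23812 = 2.7118.
F = −kT ln Z = −0.13960 × ln(2.7118) = −0.13960 × 0.99761 = -0.139 eV.

-0.139 eV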